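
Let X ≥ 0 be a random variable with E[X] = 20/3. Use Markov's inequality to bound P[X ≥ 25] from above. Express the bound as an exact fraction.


μ = E[X] = 20/3, a = 25.
Markov: P[X ≥ 25] ≤ μ/a = (20/3)/25 = 4/15.
Numerically: ≈ 0.266667.
(Since a = 25 > μ = 6.666667, the bound 4/15 is < 1 and informative.)

P[X ≥ 25] ≤ 4/15 ≈ 0.266667.


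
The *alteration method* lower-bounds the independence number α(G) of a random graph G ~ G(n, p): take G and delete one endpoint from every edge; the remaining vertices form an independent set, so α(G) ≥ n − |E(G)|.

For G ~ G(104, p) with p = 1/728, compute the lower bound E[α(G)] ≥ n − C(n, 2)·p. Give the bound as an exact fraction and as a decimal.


E[|E(G)|] = C(104, 2)·p = 5356 · (1/728) = 103/14.
E[α(G)] ≥ n − E[|E(G)|] = 104 − 103/14 = 1353/14.
Numerically: ≈ 96.64286.
(This is only a lower bound; the true E[α(G)] may be larger.)

E[α(G)] ≥ 1353/14 ≈ 96.64286.


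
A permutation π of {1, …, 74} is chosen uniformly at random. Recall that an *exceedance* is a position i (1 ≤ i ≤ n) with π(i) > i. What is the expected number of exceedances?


Write X = Σ_{i=1}^{74} X_i, where X_i = 1_{π(i) > i}.
For each fixed i, π(i) is uniform over {1, …, 74} (marginal of a uniform permutation), so P[π(i) > i] = (n − i)/n. Summing: Σ_{i=1}^{74} (n − i)/n = (0 + 1 + … + 73)/74 = 74(74 − 1)/(2·74) = (74 − 1)/2.
Hence E[X] = Σ_{i=1}^{74} (74 − i)/74 = 73/2 ≈ 36.5000.

E[X] = 73/2 = 36.5000.


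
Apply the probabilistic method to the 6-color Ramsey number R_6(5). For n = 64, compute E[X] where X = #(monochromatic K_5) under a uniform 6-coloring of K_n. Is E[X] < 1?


E[X] = C(64, 5) · 6^{1 − 10} = 7624512 · 6^{−9} = 7624512/10077696.
As a reduced fraction: E[X] = 13237/17496 ≈ 0.757.
Is E[X] < 1? YES.
Since E[X] < 1, there exists a 6-coloring of K_{64} with no monochromatic K_5; hence R_6(5) > 64.

E[X] = 13237/17496 ≈ 0.757; E[X] < 1, so R_6(5) > 64.


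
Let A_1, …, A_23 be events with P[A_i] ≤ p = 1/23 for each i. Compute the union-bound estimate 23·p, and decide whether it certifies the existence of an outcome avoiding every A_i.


Union bound: P[∪_{i=1}^{23} A_i] ≤ Σ_i P[A_i] ≤ 23·p = 23·(1/23) = 1.
Numerically: 1 ≈ 1.000000.
Is 1 < 1? NO.
Since the bound 1 is ≥ 1, the union bound is uninformative here; it does NOT by itself certify existence.

23·p = 1 ≈ 1.000000; existence NOT certified by the union bound.


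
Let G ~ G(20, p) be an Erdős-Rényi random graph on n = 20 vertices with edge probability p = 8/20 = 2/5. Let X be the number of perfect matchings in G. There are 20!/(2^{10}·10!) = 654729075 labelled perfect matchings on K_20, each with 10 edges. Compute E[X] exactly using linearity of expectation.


K_20 has 20!/(2^{10}·10!) = 654729075 labelled perfect matchings.
For each such perfect matching H, let X_H = 1 if all 10 edges of H are present in G. Then P[X_H = 1] = p^{10} = (2/5)^{10} = 1024/9765625.
Summing the indicators: E[X] = Σ_H E[X_H] = 654729075 · p^{10} = 654729075 · 1024/9765625 = 26817702912/390625.
Numerically: E[X] ≈ 68653.

E[X] = 654729075 · (2/5)^{10} = 26817702912/390625 ≈ 68653.


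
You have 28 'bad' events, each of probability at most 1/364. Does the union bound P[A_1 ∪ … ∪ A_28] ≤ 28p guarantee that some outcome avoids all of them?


Union bound: P[∪_{i=1}^{28} A_i] ≤ Σ_i P[A_i] ≤ 28·p = 28·(1/364) = 1/13.
Numerically: 1/13 ≈ 0.077.
Is 1/13 < 1? YES.
Since P[∪ A_i] ≤ 1/13 < 1, the complement has P[∩ A_i^c] ≥ 1 − 1/13 = 12/13 > 0, so some outcome avoids every A_i.

28·p = 1/13 ≈ 0.077; existence CERTIFIED by the union bound.


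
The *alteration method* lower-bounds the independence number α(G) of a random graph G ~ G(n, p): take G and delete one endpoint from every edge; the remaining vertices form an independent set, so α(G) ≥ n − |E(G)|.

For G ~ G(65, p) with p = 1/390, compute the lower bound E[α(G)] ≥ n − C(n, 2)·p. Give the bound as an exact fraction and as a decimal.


E[|E(G)|] = C(65, 2)·p = 2080 · (1/390) = 16/3.
E[α(G)] ≥ n − E[|E(G)|] = 65 − 16/3 = 179/3.
Numerically: ≈ 59.66667.
(This is only a lower bound; the true E[α(G)] may be larger.)

E[α(G)] ≥ 179/3 ≈ 59.66667.


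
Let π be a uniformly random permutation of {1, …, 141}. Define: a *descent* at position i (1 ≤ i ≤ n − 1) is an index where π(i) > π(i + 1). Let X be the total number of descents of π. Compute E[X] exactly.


Write X = Σ X_I over i = 1, …, 140, with X_I the indicator of one descent.
There are 140 indicators.
For each fixed i, the pair (π(i), π(i+1)) is a uniformly random ordered pair of distinct values from {1, …, 141}; by symmetry P[π(i) > π(i+1)] = 1/2.
By linearity: E[X] = 140 · (1/2) = (141 − 1) · (1/2) = 70 ≈ 70.000.

E[X] = 70 = 70.000.


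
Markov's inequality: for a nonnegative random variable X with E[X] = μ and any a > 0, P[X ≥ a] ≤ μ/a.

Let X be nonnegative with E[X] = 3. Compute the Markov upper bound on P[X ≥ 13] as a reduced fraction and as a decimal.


μ = E[X] = 3, a = 13.
Markov: P[X ≥ 13] ≤ μ/a = (3)/13 = 3/13.
Numerically: ≈ 0.2308.
(Since a = 13 > μ = 3.0000, the bound 3/13 is < 1 and informative.)

P[X ≥ 13] ≤ 3/13 ≈ 0.2308.


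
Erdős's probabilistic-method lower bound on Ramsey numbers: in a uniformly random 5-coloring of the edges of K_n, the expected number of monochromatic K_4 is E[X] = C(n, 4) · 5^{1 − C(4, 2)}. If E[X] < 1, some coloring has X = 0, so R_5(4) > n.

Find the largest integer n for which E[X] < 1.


We need C(n, 4) · 5^{1 − 6} < 1, i.e. C(n, 4) < 5^{6 − 1} = 3125.
Check values of n near the boundary:
  n = 15: C(15, 4) = 1365; 1365 < 3125? YES
  n = 16: C(16, 4) = 1820; 1820 < 3125? YES
  n = 17: C(17, 4) = 2380; 2380 < 3125? YES
  n = 18: C(18, 4) = 3060; 3060 < 3125? YES
  n = 19: C(19, 4) = 3876; 3876 < 3125? NO
  n = 20: C(20, 4) = 4845; 4845 < 3125? NO
The largest n with C(n, 4) < 3125 is n = 18 (where E[X] = 612/625 ≈ 0.9792). Hence R_5(4) > 18, i.e. R_5(4) ≥ 19.

Largest n = 18; hence R_5(4) > 18.


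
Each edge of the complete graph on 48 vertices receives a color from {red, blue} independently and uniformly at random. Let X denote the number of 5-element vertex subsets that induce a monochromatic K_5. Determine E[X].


Let X = Σ_S X_S over the C(48, 5) = 1712304 subsets S of size 5, where X_S = 1 if the K_5 on S is monochromatic.
For a fixed S, the K_5 on S has C(5, 2) = 10 edges. P[all 10 edges red] = (1/2)^10, and likewise for blue, so P[monochromatic] = 2·(1/2)^10 = 2^{1 − 10} = 1/512.
Summing: E[X] = C(48, 5) · 2^{1 − 10} = 1712304 · 1/512 = 107019/32.
Numerically: E[X] ≈ 3344.344.

E[X] = C(48,5)·2^(1−C(5,2)) = 107019/32 ≈ 3344.344.


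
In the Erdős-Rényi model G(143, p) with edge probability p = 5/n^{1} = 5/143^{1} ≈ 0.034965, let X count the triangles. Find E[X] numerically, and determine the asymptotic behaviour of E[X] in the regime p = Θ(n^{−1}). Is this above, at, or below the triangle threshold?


Number of potential triangles: C(143, 3) = 477191.
Each occurs with probability p³ ≈ (0.034965)³ ≈ 4.27466318e-05.
By linearity: E[X] = C(143, 3)·p³ ≈ 477191 · 4.27466318e-05 ≈ 20.398308.
Here α = 1, so p = 5/n is exactly at the triangle threshold p ~ 1/n. Asymptotically E[X] → c³/6 = 5³/6 = 125/6 ≈ 20.833333, a bounded constant. In this regime the triangle count is asymptotically Poisson(c³/6).

E[X] ≈ 20.398308; in regime p = Θ(1/n^{1}) E[X] stays bounded (at the triangle threshold p ~ 1/n).


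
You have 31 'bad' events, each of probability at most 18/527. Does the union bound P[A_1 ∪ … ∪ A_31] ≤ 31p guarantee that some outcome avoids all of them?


Union bound: P[∪_{i=1}^{31} A_i] ≤ Σ_i P[A_i] ≤ 31·p = 31·(18/527) = 18/17.
Numerically: 18/17 ≈ 1.05882.
Is 18/17 < 1? NO.
Since the bound 18/17 is ≥ 1, the union bound is uninformative here; it does NOT by itself certify existence.

31·p = 18/17 ≈ 1.05882; existence NOT certified by the union bound.


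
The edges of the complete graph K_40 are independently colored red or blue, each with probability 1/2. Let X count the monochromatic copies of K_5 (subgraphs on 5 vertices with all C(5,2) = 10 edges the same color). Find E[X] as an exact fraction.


Let X = Σ_S X_S over the C(40, 5) = 658008 subsets S of size 5, where X_S = 1 if the K_5 on S is monochromatic.
For a fixed S, the K_5 on S has C(5, 2) = 10 edges. P[all 10 edges red] = (1/2)^10, and likewise for blue, so P[monochromatic] = 2·(1/2)^10 = 2^{1 − 10} = 1/512.
Summing: E[X] = C(40, 5) · 2^{1 − 10} = 658008 · 1/512 = 82251/64.
Numerically: E[X] ≈ 1285.1719.

E[X] = C(40,5)·2^(1−C(5,2)) = 82251/64 ≈ 1285.1719.


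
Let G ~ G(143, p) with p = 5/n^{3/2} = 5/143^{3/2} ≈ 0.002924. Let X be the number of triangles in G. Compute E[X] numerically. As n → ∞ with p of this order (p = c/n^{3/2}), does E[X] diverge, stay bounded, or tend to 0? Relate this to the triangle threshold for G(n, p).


Number of potential triangles: C(143, 3) = 477191.
Each occurs with probability p³ ≈ (0.002924)³ ≈ 2.499757e-08.
By linearity: E[X] = C(143, 3)·p³ ≈ 477191 · 2.499757e-08 ≈ 0.0119.
Since α = 3/2 > 1, p = c/n^{3/2} = o(1/n) is below the triangle threshold p ~ 1/n. Asymptotically E[X] ~ (c³/6)·n^{3(1−α)} = (5³/6)·n^{-1.5} → 0, so by Markov's inequality G has no triangles w.h.p.

E[X] ≈ 0.0119; in regime p = Θ(1/n^{3/2}) E[X] tends to 0 (below the triangle threshold p ~ 1/n).


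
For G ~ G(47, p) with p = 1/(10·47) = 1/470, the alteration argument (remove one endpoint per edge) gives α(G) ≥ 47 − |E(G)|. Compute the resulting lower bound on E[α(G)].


E[|E(G)|] = C(47, 2)·p = 1081 · (1/470) = 23/10.
E[α(G)] ≥ n − E[|E(G)|] = 47 − 23/10 = 447/10.
Numerically: ≈ 44.700000.
(This is only a lower bound; the true E[α(G)] may be larger.)

E[α(G)] ≥ 447/10 ≈ 44.700000.


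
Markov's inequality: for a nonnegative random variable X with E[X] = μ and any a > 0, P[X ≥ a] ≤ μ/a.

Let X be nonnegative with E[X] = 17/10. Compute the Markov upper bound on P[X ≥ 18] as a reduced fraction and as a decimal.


μ = E[X] = 17/10, a = 18.
Markov: P[X ≥ 18] ≤ μ/a = (17/10)/18 = 17/180.
Numerically: ≈ 0.094444.
(Since a = 18 > μ = 1.700000, the bound 17/180 is < 1 and informative.)

P[X ≥ 18] ≤ 17/180 ≈ 0.094444.


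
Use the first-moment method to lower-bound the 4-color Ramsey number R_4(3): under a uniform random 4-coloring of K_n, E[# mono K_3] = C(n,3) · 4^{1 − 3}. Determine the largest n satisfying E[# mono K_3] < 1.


We need C(n, 3) · 4^{1 − 3} < 1, i.e. C(n, 3) < 4^{3 − 1} = 16.
Check values of n near the boundary:
  n = 3: C(3, 3) = 1; 1 < 16? YES
  n = 4: C(4, 3) = 4; 4 < 16? YES
  n = 5: C(5, 3) = 10; 10 < 16? YES
  n = 6: C(6, 3) = 20; 20 < 16? NO
The largest n with C(n, 3) < 16 is n = 5 (where E[X] = 5/8 ≈ 0.62500). Hence R_4(3) > 5, i.e. R_4(3) ≥ 6.

Largest n = 5; hence R_4(3) > 5.


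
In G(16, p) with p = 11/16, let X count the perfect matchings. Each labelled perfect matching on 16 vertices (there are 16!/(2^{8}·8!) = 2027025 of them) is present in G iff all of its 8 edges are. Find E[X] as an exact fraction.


K_16 has 16!/(2^{8}·8!) = 2027025 labelled perfect matchings.
For each such perfect matching H, let X_H = 1 if all 8 edges of H are present in G. Then P[X_H = 1] = p^{8} = (11/16)^{8} = 214358881/4294967296.
By linearity: E[X] = Σ_H E[X_H] = 2027025 · p^{8} = 2027025 · 214358881/4294967296 = 434510810759025/4294967296.
Numerically: E[X] ≈ 1.0117e+05.

E[X] = 2027025 · (11/16)^{8} = 434510810759025/4294967296 ≈ 1.0117e+05.


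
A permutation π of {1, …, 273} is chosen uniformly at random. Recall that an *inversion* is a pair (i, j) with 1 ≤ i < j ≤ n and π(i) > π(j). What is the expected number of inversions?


Write X = Σ X_I over the C(273, 2) = 37128 pairs i < j, with X_I the indicator of one inversion.
There are 37128 indicators.
For each fixed pair i < j, the values π(i) and π(j) are two distinct elements of {1, …, 273} in uniformly random order; by symmetry P[π(i) > π(j)] = 1/2.
By linearity: E[X] = 37128 · (1/2) = C(273, 2) · (1/2) = 37128/2 = 18564 ≈ 18564.00000.

E[X] = 18564 = 18564.00000.


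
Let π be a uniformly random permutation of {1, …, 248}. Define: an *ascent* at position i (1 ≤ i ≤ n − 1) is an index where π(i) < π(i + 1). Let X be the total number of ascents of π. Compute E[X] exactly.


Write X = Σ X_I over i = 1, …, 247, with X_I the indicator of one ascent.
There are 247 indicators.
For each fixed i, the pair (π(i), π(i+1)) is a uniformly random ordered pair of distinct values from {1, …, 248}; by symmetry P[π(i) < π(i+1)] = 1/2.
By linearity: E[X] = 247 · (1/2) = (248 − 1) · (1/2) = 247/2 ≈ 123.500000.

E[X] = 247/2 = 123.500000.


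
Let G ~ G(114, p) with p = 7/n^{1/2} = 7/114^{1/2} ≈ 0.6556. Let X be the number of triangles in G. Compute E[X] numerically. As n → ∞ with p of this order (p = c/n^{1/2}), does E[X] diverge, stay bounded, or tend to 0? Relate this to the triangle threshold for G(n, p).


Number of potential triangles: C(114, 3) = 240464.
Each occurs with probability p³ ≈ (0.6556)³ ≈ 2.817973e-01.
By linearity: E[X] = C(114, 3)·p³ ≈ 240464 · 2.817973e-01 ≈ 67762.1083.
Since α = 1/2 < 1, p = c/n^{1/2} ≫ 1/n is above the triangle threshold p ~ 1/n. Asymptotically E[X] ~ (c³/6)·n^{3(1−α)} = (7³/6)·n^{1.5} → ∞; triangles are abundant w.h.p.

E[X] ≈ 67762.1083; in regime p = Θ(1/n^{1/2}) E[X] diverges (above the triangle threshold p ~ 1/n).


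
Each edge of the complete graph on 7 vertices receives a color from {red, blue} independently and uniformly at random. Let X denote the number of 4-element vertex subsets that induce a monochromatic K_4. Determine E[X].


Let X = Σ_S X_S over the C(7, 4) = 35 subsets S of size 4, where X_S = 1 if the K_4 on S is monochromatic.
For a fixed S, the K_4 on S has C(4, 2) = 6 edges. P[all 6 edges red] = (1/2)^6, and likewise for blue, so P[monochromatic] = 2·(1/2)^6 = 2^{1 − 6} = 1/32.
By linearity: E[X] = C(7, 4) · 2^{1 − 6} = 35 · 1/32 = 35/32.
Numerically: E[X] ≈ 1.0938.

E[X] = C(7,4)·2^(1−C(4,2)) = 35/32 ≈ 1.0938.


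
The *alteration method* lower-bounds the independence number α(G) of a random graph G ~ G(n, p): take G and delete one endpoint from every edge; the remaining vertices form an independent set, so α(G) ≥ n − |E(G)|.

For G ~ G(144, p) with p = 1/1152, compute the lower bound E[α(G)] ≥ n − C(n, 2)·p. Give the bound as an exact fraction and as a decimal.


E[|E(G)|] = C(144, 2)·p = 10296 · (1/1152) = 143/16.
E[α(G)] ≥ n − E[|E(G)|] = 144 − 143/16 = 2161/16.
Numerically: ≈ 135.06250.
(This is only a lower bound; the true E[α(G)] may be larger.)

E[α(G)] ≥ 2161/16 ≈ 135.06250.


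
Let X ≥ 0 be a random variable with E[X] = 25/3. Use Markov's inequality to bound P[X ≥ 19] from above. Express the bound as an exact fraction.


μ = E[X] = 25/3, a = 19.
Markov: P[X ≥ 19] ≤ μ/a = (25/3)/19 = 25/57.
Numerically: ≈ 0.438596.
(Since a = 19 > μ = 8.333333, the bound 25/57 is < 1 and informative.)

P[X ≥ 19] ≤ 25/57 ≈ 0.438596.


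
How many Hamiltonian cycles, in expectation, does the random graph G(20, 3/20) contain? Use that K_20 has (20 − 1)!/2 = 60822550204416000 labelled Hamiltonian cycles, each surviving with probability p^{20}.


K_20 has (20 − 1)!/2 = 60822550204416000 labelled Hamiltonian cycles.
For each such Hamiltonian cycle H, let X_H = 1 if all 20 edges of H are present in G. Then P[X_H = 1] = p^{20} = (3/20)^{20} = 3486784401/104857600000000000000000000.
Summing the indicators: E[X] = Σ_H E[X_H] = 60822550204416000 · p^{20} = 60822550204416000 · 3486784401/104857600000000000000000000 = 51776152168407487821/25600000000000000000.
Numerically: E[X] ≈ 2.02.

E[X] = 60822550204416000 · (3/20)^{20} = 51776152168407487821/25600000000000000000 ≈ 2.02.


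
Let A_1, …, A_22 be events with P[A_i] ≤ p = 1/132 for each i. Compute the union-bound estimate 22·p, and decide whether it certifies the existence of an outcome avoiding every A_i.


Union bound: P[∪_{i=1}^{22} A_i] ≤ Σ_i P[A_i] ≤ 22·p = 22·(1/132) = 1/6.
Numerically: 1/6 ≈ 0.1667.
Is 1/6 < 1? YES.
Since P[∪ A_i] ≤ 1/6 < 1, the complement has P[∩ A_i^c] ≥ 1 − 1/6 = 5/6 > 0, so some outcome avoids every A_i.

22·p = 1/6 ≈ 0.1667; existence CERTIFIED by the union bound.


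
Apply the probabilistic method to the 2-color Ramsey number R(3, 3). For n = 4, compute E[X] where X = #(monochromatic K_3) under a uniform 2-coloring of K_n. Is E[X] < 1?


E[X] = C(4, 3) · 2^{1 − 3} = 4 · 2^{−2} = 4/4.
As a reduced fraction: E[X] = 1 ≈ 1.0000.
Is E[X] < 1? NO.
Since E[X] ≥ 1, the first-moment bound is inconclusive at n = 4; it does NOT by itself certify R(3, 3) > 4.

E[X] = 1 ≈ 1.0000; E[X] ≥ 1; first-moment method inconclusive here.


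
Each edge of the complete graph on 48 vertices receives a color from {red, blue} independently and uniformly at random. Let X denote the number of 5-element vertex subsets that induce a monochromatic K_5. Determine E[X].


Let X = Σ_S X_S over the C(48, 5) = 1712304 subsets S of size 5, where X_S = 1 if the K_5 on S is monochromatic.
For a fixed S, the K_5 on S has C(5, 2) = 10 edges. P[all 10 edges red] = (1/2)^10, and likewise for blue, so P[monochromatic] = 2·(1/2)^10 = 2^{1 − 10} = 1/512.
By linearity of expectation: E[X] = C(48, 5) · 2^{1 − 10} = 1712304 · 1/512 = 107019/32.
Numerically: E[X] ≈ 3344.343750.

E[X] = C(48,5)·2^(1−C(5,2)) = 107019/32 ≈ 3344.343750.


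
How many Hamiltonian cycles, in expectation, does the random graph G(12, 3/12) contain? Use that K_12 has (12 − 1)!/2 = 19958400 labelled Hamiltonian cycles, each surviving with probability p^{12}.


K_12 has (12 − 1)!/2 = 19958400 labelled Hamiltonian cycles.
For each such Hamiltonian cycle H, let X_H = 1 if all 12 edges of H are present in G. Then P[X_H = 1] = p^{12} = (1/4)^{12} = 1/16777216.
Summing the indicators: E[X] = Σ_H E[X_H] = 19958400 · p^{12} = 19958400 · 1/16777216 = 155925/131072.
Numerically: E[X] ≈ 1.18961.

E[X] = 19958400 · (1/4)^{12} = 155925/131072 ≈ 1.18961.


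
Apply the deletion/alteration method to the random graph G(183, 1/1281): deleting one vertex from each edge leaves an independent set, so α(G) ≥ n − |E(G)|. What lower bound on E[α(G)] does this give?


E[|E(G)|] = C(183, 2)·p = 16653 · (1/1281) = 13.
E[α(G)] ≥ n − E[|E(G)|] = 183 − 13 = 170.
Numerically: ≈ 170.000000.
(This is only a lower bound; the true E[α(G)] may be larger.)

E[α(G)] ≥ 170 ≈ 170.000000.


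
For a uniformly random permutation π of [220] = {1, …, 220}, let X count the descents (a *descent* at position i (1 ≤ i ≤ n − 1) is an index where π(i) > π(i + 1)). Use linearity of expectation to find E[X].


Write X = Σ X_I over i = 1, …, 219, with X_I the indicator of one descent.
There are 219 indicators.
For each fixed i, the pair (π(i), π(i+1)) is a uniformly random ordered pair of distinct values from {1, …, 220}; by symmetry P[π(i) > π(i+1)] = 1/2.
By linearity: E[X] = 219 · (1/2) = (220 − 1) · (1/2) = 219/2 ≈ 109.500.

E[X] = 219/2 = 109.500.


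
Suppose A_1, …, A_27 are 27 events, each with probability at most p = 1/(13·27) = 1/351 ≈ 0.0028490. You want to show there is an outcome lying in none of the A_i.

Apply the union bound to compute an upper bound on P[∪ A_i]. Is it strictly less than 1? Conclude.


Union bound: P[∪_{i=1}^{27} A_i] ≤ Σ_i P[A_i] ≤ 27·p = 27·(1/351) = 1/13.
Numerically: 1/13 ≈ 0.0769231.
Is 1/13 < 1? YES.
Since P[∪ A_i] ≤ 1/13 < 1, the complement has P[∩ A_i^c] ≥ 1 − 1/13 = 12/13 > 0, so some outcome avoids every A_i.

27·p = 1/13 ≈ 0.0769231; existence CERTIFIED by the union bound.


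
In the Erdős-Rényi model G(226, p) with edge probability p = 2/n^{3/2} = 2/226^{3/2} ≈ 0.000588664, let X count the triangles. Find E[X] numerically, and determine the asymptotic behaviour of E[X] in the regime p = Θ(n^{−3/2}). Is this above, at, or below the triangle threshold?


Number of potential triangles: C(226, 3) = 1898400.
Each occurs with probability p³ ≈ (0.000588664)³ ≈ 2.03986775e-10.
By linearity: E[X] = C(226, 3)·p³ ≈ 1898400 · 2.03986775e-10 ≈ 0.000387.
Since α = 3/2 > 1, p = c/n^{3/2} = o(1/n) is below the triangle threshold p ~ 1/n. Asymptotically E[X] ~ (c³/6)·n^{3(1−α)} = (2³/6)·n^{-1.5} → 0, so by Markov's inequality G has no triangles w.h.p.

E[X] ≈ 0.000387; in regime p = Θ(1/n^{3/2}) E[X] tends to 0 (below the triangle threshold p ~ 1/n).


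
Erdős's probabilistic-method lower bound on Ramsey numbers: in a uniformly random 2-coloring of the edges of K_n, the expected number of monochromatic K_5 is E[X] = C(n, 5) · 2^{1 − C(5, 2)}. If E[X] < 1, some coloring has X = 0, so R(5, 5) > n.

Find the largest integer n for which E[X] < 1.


We need C(n, 5) · 2^{1 − 10} < 1, i.e. C(n, 5) < 2^{10 − 1} = 512.
Check values of n near the boundary:
  n = 10: C(10, 5) = 252; 252 < 512? YES
  n = 11: C(11, 5) = 462; 462 < 512? YES
  n = 12: C(12, 5) = 792; 792 < 512? NO
  n = 13: C(13, 5) = 1287; 1287 < 512? NO
  n = 14: C(14, 5) = 2002; 2002 < 512? NO
The largest n with C(n, 5) < 512 is n = 11 (where E[X] = 231/256 ≈ 0.902). Hence R(5, 5) > 11, i.e. R(5, 5) ≥ 12.

Largest n = 11; hence R(5, 5) > 11.


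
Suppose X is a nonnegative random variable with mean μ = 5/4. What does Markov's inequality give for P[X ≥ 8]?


μ = E[X] = 5/4, a = 8.
Markov: P[X ≥ 8] ≤ μ/a = (5/4)/8 = 5/32.
Numerically: ≈ 0.156.
(Since a = 8 > μ = 1.250, the bound 5/32 is < 1 and informative.)

P[X ≥ 8] ≤ 5/32 ≈ 0.156.


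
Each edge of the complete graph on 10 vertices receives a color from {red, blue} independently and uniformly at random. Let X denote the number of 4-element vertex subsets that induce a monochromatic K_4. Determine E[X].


Let X = Σ_S X_S over the C(10, 4) = 210 subsets S of size 4, where X_S = 1 if the K_4 on S is monochromatic.
For a fixed S, the K_4 on S has C(4, 2) = 6 edges. P[all 6 edges red] = (1/2)^6, and likewise for blue, so P[monochromatic] = 2·(1/2)^6 = 2^{1 − 6} = 1/32.
By linearity of expectation: E[X] = C(10, 4) · 2^{1 − 6} = 210 · 1/32 = 105/16.
Numerically: E[X] ≈ 6.56250.

E[X] = C(10,4)·2^(1−C(4,2)) = 105/16 ≈ 6.56250.


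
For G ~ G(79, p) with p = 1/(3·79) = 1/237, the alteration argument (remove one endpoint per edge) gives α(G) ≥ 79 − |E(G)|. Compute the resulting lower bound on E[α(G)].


E[|E(G)|] = C(79, 2)·p = 3081 · (1/237) = 13.
E[α(G)] ≥ n − E[|E(G)|] = 79 − 13 = 66.
Numerically: ≈ 66.000000.
(This is only a lower bound; the true E[α(G)] may be larger.)

E[α(G)] ≥ 66 ≈ 66.000000.


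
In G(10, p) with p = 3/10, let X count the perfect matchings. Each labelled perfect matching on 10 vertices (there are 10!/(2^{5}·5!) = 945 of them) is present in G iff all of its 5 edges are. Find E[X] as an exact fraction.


K_10 has 10!/(2^{5}·5!) = 945 labelled perfect matchings.
For each such perfect matching H, let X_H = 1 if all 5 edges of H are present in G. Then P[X_H = 1] = p^{5} = (3/10)^{5} = 243/100000.
By linearity: E[X] = Σ_H E[X_H] = 945 · p^{5} = 945 · 243/100000 = 45927/20000.
Numerically: E[X] ≈ 2.3.

E[X] = 945 · (3/10)^{5} = 45927/20000 ≈ 2.3.


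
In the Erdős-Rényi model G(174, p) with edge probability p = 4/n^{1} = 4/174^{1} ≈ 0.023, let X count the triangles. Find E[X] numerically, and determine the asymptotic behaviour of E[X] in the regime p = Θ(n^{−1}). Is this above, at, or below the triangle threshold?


Number of potential triangles: C(174, 3) = 862924.
Each occurs with probability p³ ≈ (0.023)³ ≈ 1.21488e-05.
By linearity: E[X] = C(174, 3)·p³ ≈ 862924 · 1.21488e-05 ≈ 10.483.
Here α = 1, so p = 4/n is exactly at the triangle threshold p ~ 1/n. Asymptotically E[X] → c³/6 = 4³/6 = 32/3 ≈ 10.667, a bounded constant. In this regime the triangle count is asymptotically Poisson(c³/6).

E[X] ≈ 10.483; in regime p = Θ(1/n^{1}) E[X] stays bounded (at the triangle threshold p ~ 1/n).


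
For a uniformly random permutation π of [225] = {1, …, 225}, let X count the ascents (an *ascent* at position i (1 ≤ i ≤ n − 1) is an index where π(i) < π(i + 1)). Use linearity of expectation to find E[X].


Write X = Σ X_I over i = 1, …, 224, with X_I the indicator of one ascent.
There are 224 indicators.
For each fixed i, the pair (π(i), π(i+1)) is a uniformly random ordered pair of distinct values from {1, …, 225}; by symmetry P[π(i) < π(i+1)] = 1/2.
By linearity: E[X] = 224 · (1/2) = (225 − 1) · (1/2) = 112 ≈ 112.000000.

E[X] = 112 = 112.000000.


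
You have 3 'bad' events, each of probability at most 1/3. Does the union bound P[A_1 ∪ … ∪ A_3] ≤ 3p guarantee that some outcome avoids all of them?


Union bound: P[∪_{i=1}^{3} A_i] ≤ Σ_i P[A_i] ≤ 3·p = 3·(1/3) = 1.
Numerically: 1 ≈ 1.000000.
Is 1 < 1? NO.
Since the bound 1 is ≥ 1, the union bound is uninformative here; it does NOT by itself certify existence.

3·p = 1 ≈ 1.000000; existence NOT certified by the union bound.


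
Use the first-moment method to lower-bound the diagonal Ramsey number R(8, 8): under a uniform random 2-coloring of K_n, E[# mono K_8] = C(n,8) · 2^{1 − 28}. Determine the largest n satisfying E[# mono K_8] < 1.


We need C(n, 8) · 2^{1 − 28} < 1, i.e. C(n, 8) < 2^{28 − 1} = 134217728.
Check values of n near the boundary:
  n = 36: C(36, 8) = 30260340; 30260340 < 134217728? YES
  n = 37: C(37, 8) = 38608020; 38608020 < 134217728? YES
  n = 38: C(38, 8) = 48903492; 48903492 < 134217728? YES
  n = 39: C(39, 8) = 61523748; 61523748 < 134217728? YES
  n = 40: C(40, 8) = 76904685; 76904685 < 134217728? YES
  n = 41: C(41, 8) = 95548245; 95548245 < 134217728? YES
  n = 42: C(42, 8) = 118030185; 118030185 < 134217728? YES
  n = 43: C(43, 8) = 145008513; 145008513 < 134217728? NO
The largest n with C(n, 8) < 134217728 is n = 42 (where E[X] = 118030185/134217728 ≈ 0.879393). Hence R(8, 8) > 42, i.e. R(8, 8) ≥ 43.

Largest n = 42; hence R(8, 8) > 42.


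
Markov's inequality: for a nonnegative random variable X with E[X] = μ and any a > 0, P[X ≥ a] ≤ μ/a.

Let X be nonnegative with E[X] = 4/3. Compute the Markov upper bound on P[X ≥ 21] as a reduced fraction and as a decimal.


μ = E[X] = 4/3, a = 21.
Markov: P[X ≥ 21] ≤ μ/a = (4/3)/21 = 4/63.
Numerically: ≈ 0.063492.
(Since a = 21 > μ = 1.333333, the bound 4/63 is < 1 and informative.)

P[X ≥ 21] ≤ 4/63 ≈ 0.063492.


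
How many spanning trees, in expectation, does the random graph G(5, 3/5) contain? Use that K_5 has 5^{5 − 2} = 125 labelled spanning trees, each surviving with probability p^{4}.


K_5 has 5^{5 − 2} = 125 labelled spanning trees.
For each such spanning tree H, let X_H = 1 if all 4 edges of H are present in G. Then P[X_H = 1] = p^{4} = (3/5)^{4} = 81/625.
By linearity of expectation: E[X] = Σ_H E[X_H] = 125 · p^{4} = 125 · 81/625 = 81/5.
Numerically: E[X] ≈ 16.2.

E[X] = 125 · (3/5)^{4} = 81/5 ≈ 16.2.


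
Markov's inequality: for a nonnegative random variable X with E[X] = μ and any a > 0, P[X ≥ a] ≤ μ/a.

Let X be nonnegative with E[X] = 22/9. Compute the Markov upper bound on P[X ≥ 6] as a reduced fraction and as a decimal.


μ = E[X] = 22/9, a = 6.
Markov: P[X ≥ 6] ≤ μ/a = (22/9)/6 = 11/27.
Numerically: ≈ 0.407.
(Since a = 6 > μ = 2.444, the bound 11/27 is < 1 and informative.)

P[X ≥ 6] ≤ 11/27 ≈ 0.407.


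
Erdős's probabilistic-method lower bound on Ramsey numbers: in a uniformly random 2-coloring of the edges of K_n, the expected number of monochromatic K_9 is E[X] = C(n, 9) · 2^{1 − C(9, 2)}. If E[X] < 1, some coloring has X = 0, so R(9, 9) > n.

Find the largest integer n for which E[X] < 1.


We need C(n, 9) · 2^{1 − 36} < 1, i.e. C(n, 9) < 2^{36 − 1} = 34359738368.
Check values of n near the boundary:
  n = 63: C(63, 9) = 23667689815; 23667689815 < 34359738368? YES
  n = 64: C(64, 9) = 27540584512; 27540584512 < 34359738368? YES
  n = 65: C(65, 9) = 31966749880; 31966749880 < 34359738368? YES
  n = 66: C(66, 9) = 37014131440; 37014131440 < 34359738368? NO
  n = 67: C(67, 9) = 42757703560; 42757703560 < 34359738368? NO
  n = 68: C(68, 9) = 49280065120; 49280065120 < 34359738368? NO
The largest n with C(n, 9) < 34359738368 is n = 65 (where E[X] = 3995843735/4294967296 ≈ 0.930355). Hence R(9, 9) > 65, i.e. R(9, 9) ≥ 66.

Largest n = 65; hence R(9, 9) > 65.


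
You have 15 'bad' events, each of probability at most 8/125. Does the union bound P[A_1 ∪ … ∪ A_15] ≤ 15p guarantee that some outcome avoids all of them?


Union bound: P[∪_{i=1}^{15} A_i] ≤ Σ_i P[A_i] ≤ 15·p = 15·(8/125) = 24/25.
Numerically: 24/25 ≈ 0.9600.
Is 24/25 < 1? YES.
Since P[∪ A_i] ≤ 24/25 < 1, the complement has P[∩ A_i^c] ≥ 1 − 24/25 = 1/25 > 0, so some outcome avoids every A_i.

15·p = 24/25 ≈ 0.9600; existence CERTIFIED by the union bound.


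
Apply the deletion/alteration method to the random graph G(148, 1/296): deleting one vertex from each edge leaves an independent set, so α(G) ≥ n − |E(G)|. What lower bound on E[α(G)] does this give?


E[|E(G)|] = C(148, 2)·p = 10878 · (1/296) = 147/4.
E[α(G)] ≥ n − E[|E(G)|] = 148 − 147/4 = 445/4.
Numerically: ≈ 111.250000.
(This is only a lower bound; the true E[α(G)] may be larger.)

E[α(G)] ≥ 445/4 ≈ 111.250000.


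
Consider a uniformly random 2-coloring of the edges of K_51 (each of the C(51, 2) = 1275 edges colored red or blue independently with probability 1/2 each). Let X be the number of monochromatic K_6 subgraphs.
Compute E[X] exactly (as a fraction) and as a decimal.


Let X = Σ_S X_S over the C(51, 6) = 18009460 subsets S of size 6, where X_S = 1 if the K_6 on S is monochromatic.
For a fixed S, the K_6 on S has C(6, 2) = 15 edges. P[all 15 edges red] = (1/2)^15, and likewise for blue, so P[monochromatic] = 2·(1/2)^15 = 2^{1 − 15} = 1/16384.
By linearity: E[X] = C(51, 6) · 2^{1 − 15} = 18009460 · 1/16384 = 4502365/4096.
Numerically: E[X] ≈ 1099.210.

E[X] = C(51,6)·2^(1−C(6,2)) = 4502365/4096 ≈ 1099.210.


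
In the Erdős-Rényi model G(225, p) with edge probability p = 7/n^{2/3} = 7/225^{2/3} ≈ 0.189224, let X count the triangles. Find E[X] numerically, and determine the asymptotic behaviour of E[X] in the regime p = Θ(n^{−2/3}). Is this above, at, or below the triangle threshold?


Number of potential triangles: C(225, 3) = 1873200.
Each occurs with probability p³ ≈ (0.189224)³ ≈ 6.77530864e-03.
By linearity: E[X] = C(225, 3)·p³ ≈ 1873200 · 6.77530864e-03 ≈ 12691.508148.
Since α = 2/3 < 1, p = c/n^{2/3} ≫ 1/n is above the triangle threshold p ~ 1/n. Asymptotically E[X] ~ (c³/6)·n^{3(1−α)} = (7³/6)·n^{1} → ∞; triangles are abundant w.h.p.

E[X] ≈ 12691.508148; in regime p = Θ(1/n^{2/3}) E[X] diverges (above the triangle threshold p ~ 1/n).


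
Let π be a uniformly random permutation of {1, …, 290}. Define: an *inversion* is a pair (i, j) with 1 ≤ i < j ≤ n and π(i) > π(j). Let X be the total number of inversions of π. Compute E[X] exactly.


Write X = Σ X_I over the C(290, 2) = 41905 pairs i < j, with X_I the indicator of one inversion.
There are 41905 indicators.
For each fixed pair i < j, the values π(i) and π(j) are two distinct elements of {1, …, 290} in uniformly random order; by symmetry P[π(i) > π(j)] = 1/2.
By linearity: E[X] = 41905 · (1/2) = C(290, 2) · (1/2) = 41905/2 = 41905/2 ≈ 20952.5000.

E[X] = 41905/2 = 20952.5000.


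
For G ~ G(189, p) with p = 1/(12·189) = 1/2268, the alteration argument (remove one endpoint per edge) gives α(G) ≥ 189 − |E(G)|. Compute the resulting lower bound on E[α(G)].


E[|E(G)|] = C(189, 2)·p = 17766 · (1/2268) = 47/6.
E[α(G)] ≥ n − E[|E(G)|] = 189 − 47/6 = 1087/6.
Numerically: ≈ 181.166667.
(This is only a lower bound; the true E[α(G)] may be larger.)

E[α(G)] ≥ 1087/6 ≈ 181.166667.


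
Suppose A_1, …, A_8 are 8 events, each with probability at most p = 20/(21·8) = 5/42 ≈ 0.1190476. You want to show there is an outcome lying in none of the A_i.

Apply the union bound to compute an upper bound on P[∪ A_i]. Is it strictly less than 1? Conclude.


Union bound: P[∪_{i=1}^{8} A_i] ≤ Σ_i P[A_i] ≤ 8·p = 8·(5/42) = 20/21.
Numerically: 20/21 ≈ 0.9523810.
Is 20/21 < 1? YES.
Since P[∪ A_i] ≤ 20/21 < 1, the complement has P[∩ A_i^c] ≥ 1 − 20/21 = 1/21 > 0, so some outcome avoids every A_i.

8·p = 20/21 ≈ 0.9523810; existence CERTIFIED by the union bound.


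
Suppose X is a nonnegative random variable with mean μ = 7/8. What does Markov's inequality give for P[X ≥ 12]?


μ = E[X] = 7/8, a = 12.
Markov: P[X ≥ 12] ≤ μ/a = (7/8)/12 = 7/96.
Numerically: ≈ 0.0729.
(Since a = 12 > μ = 0.8750, the bound 7/96 is < 1 and informative.)

P[X ≥ 12] ≤ 7/96 ≈ 0.0729.


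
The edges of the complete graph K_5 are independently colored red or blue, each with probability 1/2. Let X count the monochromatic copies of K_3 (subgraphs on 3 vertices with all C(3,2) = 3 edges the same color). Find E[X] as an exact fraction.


Let X = Σ_S X_S over the C(5, 3) = 10 subsets S of size 3, where X_S = 1 if the K_3 on S is monochromatic.
For a fixed S, the K_3 on S has C(3, 2) = 3 edges. P[all 3 edges red] = (1/2)^3, and likewise for blue, so P[monochromatic] = 2·(1/2)^3 = 2^{1 − 3} = 1/4.
Summing: E[X] = C(5, 3) · 2^{1 − 3} = 10 · 1/4 = 5/2.
Numerically: E[X] ≈ 2.500000.

E[X] = C(5,3)·2^(1−C(3,2)) = 5/2 ≈ 2.500000.


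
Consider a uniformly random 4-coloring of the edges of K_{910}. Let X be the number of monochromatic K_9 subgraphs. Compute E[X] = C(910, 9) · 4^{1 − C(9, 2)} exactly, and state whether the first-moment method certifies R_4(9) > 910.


E[X] = C(910, 9) · 4^{1 − 36} = 1133378248346922788210 · 4^{−35} = 1133378248346922788210/1180591620717411303424.
As a reduced fraction: E[X] = 566689124173461394105/590295810358705651712 ≈ 0.9600.
Is E[X] < 1? YES.
Since E[X] < 1, there exists a 4-coloring of K_{910} with no monochromatic K_9; hence R_4(9) > 910.

E[X] = 566689124173461394105/590295810358705651712 ≈ 0.9600; E[X] < 1, so R_4(9) > 910.


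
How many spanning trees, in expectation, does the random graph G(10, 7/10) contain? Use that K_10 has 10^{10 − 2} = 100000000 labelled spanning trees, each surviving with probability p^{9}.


K_10 has 10^{10 − 2} = 100000000 labelled spanning trees.
For each such spanning tree H, let X_H = 1 if all 9 edges of H are present in G. Then P[X_H = 1] = p^{9} = (7/10)^{9} = 40353607/1000000000.
Summing the indicators: E[X] = Σ_H E[X_H] = 100000000 · p^{9} = 100000000 · 40353607/1000000000 = 40353607/10.
Numerically: E[X] ≈ 4.0354e+06.

E[X] = 100000000 · (7/10)^{9} = 40353607/10 ≈ 4.0354e+06.


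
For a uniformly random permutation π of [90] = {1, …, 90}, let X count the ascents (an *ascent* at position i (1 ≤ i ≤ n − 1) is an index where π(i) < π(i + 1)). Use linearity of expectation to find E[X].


Write X = Σ X_I over i = 1, …, 89, with X_I the indicator of one ascent.
There are 89 indicators.
For each fixed i, the pair (π(i), π(i+1)) is a uniformly random ordered pair of distinct values from {1, …, 90}; by symmetry P[π(i) < π(i+1)] = 1/2.
By linearity: E[X] = 89 · (1/2) = (90 − 1) · (1/2) = 89/2 ≈ 44.500000.

E[X] = 89/2 = 44.500000.


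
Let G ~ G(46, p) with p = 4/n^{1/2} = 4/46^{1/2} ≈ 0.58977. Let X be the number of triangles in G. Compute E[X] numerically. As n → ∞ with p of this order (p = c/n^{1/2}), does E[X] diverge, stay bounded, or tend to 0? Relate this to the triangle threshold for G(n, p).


Number of potential triangles: C(46, 3) = 15180.
Each occurs with probability p³ ≈ (0.58977)³ ≈ 2.0513663e-01.
By linearity: E[X] = C(46, 3)·p³ ≈ 15180 · 2.0513663e-01 ≈ 3113.97411.
Since α = 1/2 < 1, p = c/n^{1/2} ≫ 1/n is above the triangle threshold p ~ 1/n. Asymptotically E[X] ~ (c³/6)·n^{3(1−α)} = (4³/6)·n^{1.5} → ∞; triangles are abundant w.h.p.

E[X] ≈ 3113.97411; in regime p = Θ(1/n^{1/2}) E[X] diverges (above the triangle threshold p ~ 1/n).


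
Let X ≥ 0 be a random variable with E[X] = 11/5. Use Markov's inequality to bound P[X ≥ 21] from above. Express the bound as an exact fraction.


μ = E[X] = 11/5, a = 21.
Markov: P[X ≥ 21] ≤ μ/a = (11/5)/21 = 11/105.
Numerically: ≈ 0.1048.
(Since a = 21 > μ = 2.2000, the bound 11/105 is < 1 and informative.)

P[X ≥ 21] ≤ 11/105 ≈ 0.1048.


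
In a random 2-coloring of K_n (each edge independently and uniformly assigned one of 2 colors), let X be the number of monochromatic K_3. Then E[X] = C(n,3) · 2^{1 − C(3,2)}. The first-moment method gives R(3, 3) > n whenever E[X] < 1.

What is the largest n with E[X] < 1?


We need C(n, 3) · 2^{1 − 3} < 1, i.e. C(n, 3) < 2^{3 − 1} = 4.
Check values of n near the boundary:
  n = 3: C(3, 3) = 1; 1 < 4? YES
  n = 4: C(4, 3) = 4; 4 < 4? NO
The largest n with C(n, 3) < 4 is n = 3 (where E[X] = 1/4 ≈ 0.2500). Hence R(3, 3) > 3, i.e. R(3, 3) ≥ 4.

Largest n = 3; hence R(3, 3) > 3.


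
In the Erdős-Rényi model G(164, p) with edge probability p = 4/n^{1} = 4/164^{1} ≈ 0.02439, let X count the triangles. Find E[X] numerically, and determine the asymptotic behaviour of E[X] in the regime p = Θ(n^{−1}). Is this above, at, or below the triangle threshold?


Number of potential triangles: C(164, 3) = 721764.
Each occurs with probability p³ ≈ (0.02439)³ ≈ 1.4509366e-05.
By linearity: E[X] = C(164, 3)·p³ ≈ 721764 · 1.4509366e-05 ≈ 10.47234.
Here α = 1, so p = 4/n is exactly at the triangle threshold p ~ 1/n. Asymptotically E[X] → c³/6 = 4³/6 = 32/3 ≈ 10.66667, a bounded constant. In this regime the triangle count is asymptotically Poisson(c³/6).

E[X] ≈ 10.47234; in regime p = Θ(1/n^{1}) E[X] stays bounded (at the triangle threshold p ~ 1/n).


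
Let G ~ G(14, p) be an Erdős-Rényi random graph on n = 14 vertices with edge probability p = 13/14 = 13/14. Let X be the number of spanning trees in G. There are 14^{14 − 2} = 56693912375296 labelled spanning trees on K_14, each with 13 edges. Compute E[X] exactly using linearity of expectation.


K_14 has 14^{14 − 2} = 56693912375296 labelled spanning trees.
For each such spanning tree H, let X_H = 1 if all 13 edges of H are present in G. Then P[X_H = 1] = p^{13} = (13/14)^{13} = 302875106592253/793714773254144.
Summing the indicators: E[X] = Σ_H E[X_H] = 56693912375296 · p^{13} = 56693912375296 · 302875106592253/793714773254144 = 302875106592253/14.
Numerically: E[X] ≈ 2.16e+13.

E[X] = 56693912375296 · (13/14)^{13} = 302875106592253/14 ≈ 2.16e+13.


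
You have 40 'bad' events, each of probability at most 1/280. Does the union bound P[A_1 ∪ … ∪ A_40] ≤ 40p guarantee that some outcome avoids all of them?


Union bound: P[∪_{i=1}^{40} A_i] ≤ Σ_i P[A_i] ≤ 40·p = 40·(1/280) = 1/7.
Numerically: 1/7 ≈ 0.1429.
Is 1/7 < 1? YES.
Since P[∪ A_i] ≤ 1/7 < 1, the complement has P[∩ A_i^c] ≥ 1 − 1/7 = 6/7 > 0, so some outcome avoids every A_i.

40·p = 1/7 ≈ 0.1429; existence CERTIFIED by the union bound.


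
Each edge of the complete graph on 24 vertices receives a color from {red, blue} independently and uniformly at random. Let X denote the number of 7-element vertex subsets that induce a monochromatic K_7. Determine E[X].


Let X = Σ_S X_S over the C(24, 7) = 346104 subsets S of size 7, where X_S = 1 if the K_7 on S is monochromatic.
For a fixed S, the K_7 on S has C(7, 2) = 21 edges. P[all 21 edges red] = (1/2)^21, and likewise for blue, so P[monochromatic] = 2·(1/2)^21 = 2^{1 − 21} = 1/1048576.
By linearity of expectation: E[X] = C(24, 7) · 2^{1 − 21} = 346104 · 1/1048576 = 43263/131072.
Numerically: E[X] ≈ 0.33007.

E[X] = C(24,7)·2^(1−C(7,2)) = 43263/131072 ≈ 0.33007.
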